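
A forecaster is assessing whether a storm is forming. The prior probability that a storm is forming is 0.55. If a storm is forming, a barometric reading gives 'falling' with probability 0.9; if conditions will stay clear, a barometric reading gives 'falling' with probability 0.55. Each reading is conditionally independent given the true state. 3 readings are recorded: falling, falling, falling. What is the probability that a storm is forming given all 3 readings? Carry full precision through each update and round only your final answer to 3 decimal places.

0.843

After 'falling': P(storm) = 0.9·0.5500 / (0.9·0.5500 + 0.55·0.4500) ≈ 0.6667
After 'falling': P(storm) = 0.9·0.6667 / (0.9·0.6667 + 0.55·0.3333) ≈ 0.7660
After 'falling': P(storm) = 0.9·0.7660 / (0.9·0.7660 + 0.55·0.2340) ≈ 0.8427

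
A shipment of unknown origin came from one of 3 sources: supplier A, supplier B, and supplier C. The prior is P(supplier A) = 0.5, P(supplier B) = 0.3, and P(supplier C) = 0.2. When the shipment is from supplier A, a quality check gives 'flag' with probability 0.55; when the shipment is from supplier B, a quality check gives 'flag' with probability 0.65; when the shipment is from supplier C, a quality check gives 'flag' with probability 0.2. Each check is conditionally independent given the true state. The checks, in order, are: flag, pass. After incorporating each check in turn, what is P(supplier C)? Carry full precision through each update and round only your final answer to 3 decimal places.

0.143

Each posterior becomes the prior for the next update.
After 'flag': normaliser = 0.55·0.5000 + 0.65·0.3000 + 0.2·0.2000; P(supplier A) ≈ 0.5392, P(supplier B) ≈ 0.3824, P(supplier C) ≈ 0.0784
After 'pass': normaliser = 0.45·0.5392 + 0.35·0.3824 + 0.8·0.0784; P(supplier A) ≈ 0.5525, P(supplier B) ≈ 0.3047, P(supplier C) ≈ 0.1429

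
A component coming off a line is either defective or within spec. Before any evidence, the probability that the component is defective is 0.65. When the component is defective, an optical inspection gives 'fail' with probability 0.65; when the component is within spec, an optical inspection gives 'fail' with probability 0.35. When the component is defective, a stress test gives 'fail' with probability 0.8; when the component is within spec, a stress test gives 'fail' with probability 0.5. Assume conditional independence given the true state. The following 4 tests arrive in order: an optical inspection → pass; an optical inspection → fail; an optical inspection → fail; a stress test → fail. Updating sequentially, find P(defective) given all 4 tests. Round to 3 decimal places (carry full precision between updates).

Apply Bayes' rule sequentially, carrying P(defective) forward.
After an optical inspection='pass': P(defective) = 0.35·0.6500 / (0.35·0.6500 + 0.65·0.3500) ≈ 0.5000
After an optical inspection='fail': P(defective) = 0.65·0.5000 / (0.65·0.5000 + 0.35·0.5000) ≈ 0.6500
After an optical inspection='fail': P(defective) = 0.65·0.6500 / (0.65·0.6500 + 0.35·0.3500) ≈ 0.7752
After a stress test='fail': P(defective) = 0.8·0.7752 / (0.8·0.7752 + 0.5·0.2248) ≈ 0.8466

0.847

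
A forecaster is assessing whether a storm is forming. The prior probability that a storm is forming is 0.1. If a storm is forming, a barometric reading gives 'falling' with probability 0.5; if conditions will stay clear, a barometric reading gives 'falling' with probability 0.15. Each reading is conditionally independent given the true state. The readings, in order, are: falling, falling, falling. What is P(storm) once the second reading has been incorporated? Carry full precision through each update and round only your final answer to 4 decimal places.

Each posterior becomes the prior for the next update.
After 'falling': P(storm) = 0.5·0.1000 / (0.5·0.1000 + 0.15·0.9000) ≈ 0.2703
After 'falling': P(storm) = 0.5·0.2703 / (0.5·0.2703 + 0.15·0.7297) ≈ 0.5525

0.5525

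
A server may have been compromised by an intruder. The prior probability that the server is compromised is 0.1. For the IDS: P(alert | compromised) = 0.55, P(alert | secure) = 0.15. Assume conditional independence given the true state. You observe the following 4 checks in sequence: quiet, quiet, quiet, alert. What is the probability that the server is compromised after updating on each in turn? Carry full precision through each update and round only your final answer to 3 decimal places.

After 'quiet': P(compromised) = 0.45·0.1000 / (0.45·0.1000 + 0.85·0.9000) ≈ 0.0556
After 'quiet': P(compromised) = 0.45·0.0556 / (0.45·0.0556 + 0.85·0.9444) ≈ 0.0302
After 'quiet': P(compromised) = 0.45·0.0302 / (0.45·0.0302 + 0.85·0.9698) ≈ 0.0162
After 'alert': P(compromised) = 0.55·0.0162 / (0.55·0.0162 + 0.15·0.9838) ≈ 0.0570

0.057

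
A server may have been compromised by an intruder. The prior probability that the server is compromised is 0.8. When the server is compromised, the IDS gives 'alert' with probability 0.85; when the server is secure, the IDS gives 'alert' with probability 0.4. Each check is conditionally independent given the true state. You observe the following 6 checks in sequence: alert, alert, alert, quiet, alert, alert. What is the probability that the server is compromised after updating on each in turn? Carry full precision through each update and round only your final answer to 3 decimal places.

0.977

Each posterior becomes the prior for the next update.
After 'alert': P(compromised) = 0.85·0.8000 / (0.85·0.8000 + 0.4·0.2000) ≈ 0.8947
After 'alert': P(compromised) = 0.85·0.8947 / (0.85·0.8947 + 0.4·0.1053) ≈ 0.9475
After 'alert': P(compromised) = 0.85·0.9475 / (0.85·0.9475 + 0.4·0.0525) ≈ 0.9746
After 'quiet': P(compromised) = 0.15·0.9746 / (0.15·0.9746 + 0.6·0.0254) ≈ 0.9056
After 'alert': P(compromised) = 0.85·0.9056 / (0.85·0.9056 + 0.4·0.0944) ≈ 0.9533
After 'alert': P(compromised) = 0.85·0.9533 / (0.85·0.9533 + 0.4·0.0467) ≈ 0.9774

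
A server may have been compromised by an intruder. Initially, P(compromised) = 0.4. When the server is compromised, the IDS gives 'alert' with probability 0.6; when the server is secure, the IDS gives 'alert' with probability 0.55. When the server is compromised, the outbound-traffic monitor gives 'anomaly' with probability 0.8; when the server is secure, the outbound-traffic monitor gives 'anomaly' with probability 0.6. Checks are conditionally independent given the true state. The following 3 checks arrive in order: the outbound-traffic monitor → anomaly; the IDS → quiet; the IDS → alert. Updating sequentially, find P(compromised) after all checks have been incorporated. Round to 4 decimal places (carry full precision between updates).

0.4629

Each posterior becomes the prior for the next update.
After the outbound-traffic monitor='anomaly': P(compromised) = 0.8·0.4000 / (0.8·0.4000 + 0.6·0.6000) ≈ 0.4706
After the IDS='quiet': P(compromised) = 0.4·0.4706 / (0.4·0.4706 + 0.45·0.5294) ≈ 0.4414
After the IDS='alert': P(compromised) = 0.6·0.4414 / (0.6·0.4414 + 0.55·0.5586) ≈ 0.4629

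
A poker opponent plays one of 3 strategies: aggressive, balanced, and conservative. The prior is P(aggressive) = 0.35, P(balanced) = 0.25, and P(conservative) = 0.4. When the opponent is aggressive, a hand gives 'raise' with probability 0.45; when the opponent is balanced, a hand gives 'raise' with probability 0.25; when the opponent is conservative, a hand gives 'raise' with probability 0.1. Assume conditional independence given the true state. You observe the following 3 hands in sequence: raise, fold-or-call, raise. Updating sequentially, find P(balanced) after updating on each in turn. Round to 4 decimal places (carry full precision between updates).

After 'raise': normaliser = 0.45·0.3500 + 0.25·0.2500 + 0.1·0.4000; P(aggressive) ≈ 0.6058, P(balanced) ≈ 0.2404, P(conservative) ≈ 0.1538
After 'fold-or-call': normaliser = 0.55·0.6058 + 0.75·0.2404 + 0.9·0.1538; P(aggressive) ≈ 0.5111, P(balanced) ≈ 0.2765, P(conservative) ≈ 0.2124
After 'raise': normaliser = 0.45·0.5111 + 0.25·0.2765 + 0.1·0.2124; P(aggressive) ≈ 0.7179, P(balanced) ≈ 0.2158, P(conservative) ≈ 0.0663

0.2158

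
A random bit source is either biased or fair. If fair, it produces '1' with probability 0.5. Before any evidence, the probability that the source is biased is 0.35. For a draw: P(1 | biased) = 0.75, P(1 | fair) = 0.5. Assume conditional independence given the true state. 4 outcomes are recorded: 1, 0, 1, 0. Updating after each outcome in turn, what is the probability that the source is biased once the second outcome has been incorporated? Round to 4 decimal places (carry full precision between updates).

0.2877

After '1': P(biased) = 0.75·0.3500 / (0.75·0.3500 + 0.5·0.6500) ≈ 0.4468
After '0': P(biased) = 0.25·0.4468 / (0.25·0.4468 + 0.5·0.5532) ≈ 0.2877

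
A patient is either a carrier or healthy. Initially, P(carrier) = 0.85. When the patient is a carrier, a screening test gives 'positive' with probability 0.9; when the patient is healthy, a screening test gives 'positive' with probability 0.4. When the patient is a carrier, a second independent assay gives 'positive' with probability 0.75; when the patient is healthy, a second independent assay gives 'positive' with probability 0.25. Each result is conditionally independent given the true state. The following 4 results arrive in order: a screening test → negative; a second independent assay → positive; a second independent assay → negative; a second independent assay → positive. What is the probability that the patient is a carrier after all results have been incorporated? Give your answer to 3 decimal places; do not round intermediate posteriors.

0.739

Apply Bayes' rule sequentially, carrying P(carrier) forward.
After a screening test='negative': P(carrier) = 0.1·0.8500 / (0.1·0.8500 + 0.6·0.1500) ≈ 0.4857
After a second independent assay='positive': P(carrier) = 0.75·0.4857 / (0.75·0.4857 + 0.25·0.5143) ≈ 0.7391
After a second independent assay='negative': P(carrier) = 0.25·0.7391 / (0.25·0.7391 + 0.75·0.2609) ≈ 0.4857
After a second independent assay='positive': P(carrier) = 0.75·0.4857 / (0.75·0.4857 + 0.25·0.5143) ≈ 0.7391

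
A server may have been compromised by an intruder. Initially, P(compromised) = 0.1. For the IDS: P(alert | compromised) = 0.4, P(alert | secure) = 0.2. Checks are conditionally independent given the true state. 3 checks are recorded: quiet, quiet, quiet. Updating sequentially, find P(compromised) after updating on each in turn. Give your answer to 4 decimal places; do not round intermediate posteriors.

0.0448

After 'quiet': P(compromised) = 0.6·0.1000 / (0.6·0.1000 + 0.8·0.9000) ≈ 0.0769
After 'quiet': P(compromised) = 0.6·0.0769 / (0.6·0.0769 + 0.8·0.9231) ≈ 0.0588
After 'quiet': P(compromised) = 0.6·0.0588 / (0.6·0.0588 + 0.8·0.9412) ≈ 0.0448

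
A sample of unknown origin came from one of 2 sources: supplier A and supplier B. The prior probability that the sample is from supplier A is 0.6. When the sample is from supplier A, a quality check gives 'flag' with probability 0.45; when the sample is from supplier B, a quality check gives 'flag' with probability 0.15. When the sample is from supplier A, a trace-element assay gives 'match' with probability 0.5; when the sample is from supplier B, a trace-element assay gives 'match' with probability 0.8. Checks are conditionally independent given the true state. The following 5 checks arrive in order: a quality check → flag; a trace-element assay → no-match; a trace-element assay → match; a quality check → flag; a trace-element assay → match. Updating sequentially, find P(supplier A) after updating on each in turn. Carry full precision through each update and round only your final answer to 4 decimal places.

After a quality check='flag': P(supplier A) = 0.45·0.6000 / (0.45·0.6000 + 0.15·0.4000) ≈ 0.8182
After a trace-element assay='no-match': P(supplier A) = 0.5·0.8182 / (0.5·0.8182 + 0.2·0.1818) ≈ 0.9184
After a trace-element assay='match': P(supplier A) = 0.5·0.9184 / (0.5·0.9184 + 0.8·0.0816) ≈ 0.8755
After a quality check='flag': P(supplier A) = 0.45·0.8755 / (0.45·0.8755 + 0.15·0.1245) ≈ 0.9547
After a trace-element assay='match': P(supplier A) = 0.5·0.9547 / (0.5·0.9547 + 0.8·0.0453) ≈ 0.9295

0.9295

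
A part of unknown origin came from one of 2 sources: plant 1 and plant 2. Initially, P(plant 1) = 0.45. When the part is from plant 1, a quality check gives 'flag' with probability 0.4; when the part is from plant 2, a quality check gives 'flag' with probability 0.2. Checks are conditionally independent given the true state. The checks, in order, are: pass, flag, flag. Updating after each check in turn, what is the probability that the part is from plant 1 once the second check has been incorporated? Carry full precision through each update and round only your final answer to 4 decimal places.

0.5510

After 'pass': P(plant 1) = 0.6·0.4500 / (0.6·0.4500 + 0.8·0.5500) ≈ 0.3803
After 'flag': P(plant 1) = 0.4·0.3803 / (0.4·0.3803 + 0.2·0.6197) ≈ 0.5510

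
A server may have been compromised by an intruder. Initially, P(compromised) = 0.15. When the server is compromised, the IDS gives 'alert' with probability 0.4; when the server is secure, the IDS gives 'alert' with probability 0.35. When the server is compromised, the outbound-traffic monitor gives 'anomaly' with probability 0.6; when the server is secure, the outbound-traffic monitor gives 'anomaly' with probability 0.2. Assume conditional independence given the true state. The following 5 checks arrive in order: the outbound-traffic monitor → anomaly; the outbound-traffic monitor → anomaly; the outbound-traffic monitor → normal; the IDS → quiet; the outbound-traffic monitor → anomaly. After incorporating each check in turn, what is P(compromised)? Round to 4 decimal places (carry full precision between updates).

After the outbound-traffic monitor='anomaly': P(compromised) = 0.6·0.1500 / (0.6·0.1500 + 0.2·0.8500) ≈ 0.3462
After the outbound-traffic monitor='anomaly': P(compromised) = 0.6·0.3462 / (0.6·0.3462 + 0.2·0.6538) ≈ 0.6136
After the outbound-traffic monitor='normal': P(compromised) = 0.4·0.6136 / (0.4·0.6136 + 0.8·0.3864) ≈ 0.4426
After the IDS='quiet': P(compromised) = 0.6·0.4426 / (0.6·0.4426 + 0.65·0.5574) ≈ 0.4230
After the outbound-traffic monitor='anomaly': P(compromised) = 0.6·0.4230 / (0.6·0.4230 + 0.2·0.5770) ≈ 0.6874

0.6874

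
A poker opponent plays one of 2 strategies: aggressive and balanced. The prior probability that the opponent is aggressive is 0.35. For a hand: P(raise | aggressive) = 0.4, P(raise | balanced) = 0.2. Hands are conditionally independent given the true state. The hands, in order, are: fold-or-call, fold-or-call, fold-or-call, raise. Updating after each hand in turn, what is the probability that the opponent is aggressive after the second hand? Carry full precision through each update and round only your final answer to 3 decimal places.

After 'fold-or-call': P(aggressive) = 0.6·0.3500 / (0.6·0.3500 + 0.8·0.6500) ≈ 0.2877
After 'fold-or-call': P(aggressive) = 0.6·0.2877 / (0.6·0.2877 + 0.8·0.7123) ≈ 0.2325

0.232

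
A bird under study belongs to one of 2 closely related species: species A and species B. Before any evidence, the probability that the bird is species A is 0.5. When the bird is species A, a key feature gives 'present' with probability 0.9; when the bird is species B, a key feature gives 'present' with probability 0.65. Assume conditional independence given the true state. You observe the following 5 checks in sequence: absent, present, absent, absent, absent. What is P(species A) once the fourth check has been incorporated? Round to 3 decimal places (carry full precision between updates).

0.031

Apply Bayes' rule sequentially, carrying P(species A) forward.
After 'absent': P(species A) = 0.1·0.5000 / (0.1·0.5000 + 0.35·0.5000) ≈ 0.2222
After 'present': P(species A) = 0.9·0.2222 / (0.9·0.2222 + 0.65·0.7778) ≈ 0.2835
After 'absent': P(species A) = 0.1·0.2835 / (0.1·0.2835 + 0.35·0.7165) ≈ 0.1016
After 'absent': P(species A) = 0.1·0.1016 / (0.1·0.1016 + 0.35·0.8984) ≈ 0.0313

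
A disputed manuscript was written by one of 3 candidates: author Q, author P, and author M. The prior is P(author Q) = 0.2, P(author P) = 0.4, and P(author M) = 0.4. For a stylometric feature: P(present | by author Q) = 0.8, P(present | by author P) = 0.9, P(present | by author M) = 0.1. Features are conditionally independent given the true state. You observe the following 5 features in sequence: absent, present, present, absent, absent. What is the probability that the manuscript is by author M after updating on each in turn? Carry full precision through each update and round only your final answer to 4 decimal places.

After 'absent': normaliser = 0.2·0.2000 + 0.1·0.4000 + 0.9·0.4000; P(author Q) ≈ 0.0909, P(author P) ≈ 0.0909, P(author M) ≈ 0.8182
After 'present': normaliser = 0.8·0.0909 + 0.9·0.0909 + 0.1·0.8182; P(author Q) ≈ 0.3077, P(author P) ≈ 0.3462, P(author M) ≈ 0.3462
After 'present': normaliser = 0.8·0.3077 + 0.9·0.3462 + 0.1·0.3462; P(author Q) ≈ 0.4156, P(author P) ≈ 0.5260, P(author M) ≈ 0.0584
After 'absent': normaliser = 0.2·0.4156 + 0.1·0.5260 + 0.9·0.0584; P(author Q) ≈ 0.4414, P(author P) ≈ 0.2793, P(author M) ≈ 0.2793
After 'absent': normaliser = 0.2·0.4414 + 0.1·0.2793 + 0.9·0.2793; P(author Q) ≈ 0.2402, P(author P) ≈ 0.0760, P(author M) ≈ 0.6839

0.6839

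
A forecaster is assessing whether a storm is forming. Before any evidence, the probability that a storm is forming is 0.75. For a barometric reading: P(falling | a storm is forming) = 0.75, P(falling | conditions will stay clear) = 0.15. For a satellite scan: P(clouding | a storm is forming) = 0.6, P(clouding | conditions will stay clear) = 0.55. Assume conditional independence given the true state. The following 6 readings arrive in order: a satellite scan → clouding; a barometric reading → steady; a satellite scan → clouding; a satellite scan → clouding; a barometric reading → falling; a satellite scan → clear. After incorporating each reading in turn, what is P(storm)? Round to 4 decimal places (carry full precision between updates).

After a satellite scan='clouding': P(storm) = 0.6·0.7500 / (0.6·0.7500 + 0.55·0.2500) ≈ 0.7660
After a barometric reading='steady': P(storm) = 0.25·0.7660 / (0.25·0.7660 + 0.85·0.2340) ≈ 0.4905
After a satellite scan='clouding': P(storm) = 0.6·0.4905 / (0.6·0.4905 + 0.55·0.5095) ≈ 0.5122
After a satellite scan='clouding': P(storm) = 0.6·0.5122 / (0.6·0.5122 + 0.55·0.4878) ≈ 0.5339
After a barometric reading='falling': P(storm) = 0.75·0.5339 / (0.75·0.5339 + 0.15·0.4661) ≈ 0.8514
After a satellite scan='clear': P(storm) = 0.4·0.8514 / (0.4·0.8514 + 0.45·0.1486) ≈ 0.8358

0.8358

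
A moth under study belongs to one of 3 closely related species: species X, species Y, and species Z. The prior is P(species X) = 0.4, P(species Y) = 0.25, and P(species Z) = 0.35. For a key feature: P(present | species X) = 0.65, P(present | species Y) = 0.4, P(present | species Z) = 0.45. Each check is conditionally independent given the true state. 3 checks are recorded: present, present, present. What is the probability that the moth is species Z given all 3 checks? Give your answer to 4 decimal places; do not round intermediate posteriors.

0.2022

Each posterior becomes the prior for the next update.
After 'present': normaliser = 0.65·0.4000 + 0.4·0.2500 + 0.45·0.3500; P(species X) ≈ 0.5024, P(species Y) ≈ 0.1932, P(species Z) ≈ 0.3043
After 'present': normaliser = 0.65·0.5024 + 0.4·0.1932 + 0.45·0.3043; P(species X) ≈ 0.6038, P(species Y) ≈ 0.1429, P(species Z) ≈ 0.2532
After 'present': normaliser = 0.65·0.6038 + 0.4·0.1429 + 0.45·0.2532; P(species X) ≈ 0.6964, P(species Y) ≈ 0.1014, P(species Z) ≈ 0.2022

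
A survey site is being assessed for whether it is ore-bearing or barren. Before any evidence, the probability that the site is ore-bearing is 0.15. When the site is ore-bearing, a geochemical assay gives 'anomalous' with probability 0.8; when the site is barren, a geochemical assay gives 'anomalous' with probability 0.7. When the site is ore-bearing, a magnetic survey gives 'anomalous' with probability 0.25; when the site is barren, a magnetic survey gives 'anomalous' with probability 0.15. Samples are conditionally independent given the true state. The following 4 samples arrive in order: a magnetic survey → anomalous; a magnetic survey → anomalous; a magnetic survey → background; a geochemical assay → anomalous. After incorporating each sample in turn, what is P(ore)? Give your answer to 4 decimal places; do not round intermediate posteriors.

0.3308

After a magnetic survey='anomalous': P(ore) = 0.25·0.1500 / (0.25·0.1500 + 0.15·0.8500) ≈ 0.2273
After a magnetic survey='anomalous': P(ore) = 0.25·0.2273 / (0.25·0.2273 + 0.15·0.7727) ≈ 0.3289
After a magnetic survey='background': P(ore) = 0.75·0.3289 / (0.75·0.3289 + 0.85·0.6711) ≈ 0.3019
After a geochemical assay='anomalous': P(ore) = 0.8·0.3019 / (0.8·0.3019 + 0.7·0.6981) ≈ 0.3308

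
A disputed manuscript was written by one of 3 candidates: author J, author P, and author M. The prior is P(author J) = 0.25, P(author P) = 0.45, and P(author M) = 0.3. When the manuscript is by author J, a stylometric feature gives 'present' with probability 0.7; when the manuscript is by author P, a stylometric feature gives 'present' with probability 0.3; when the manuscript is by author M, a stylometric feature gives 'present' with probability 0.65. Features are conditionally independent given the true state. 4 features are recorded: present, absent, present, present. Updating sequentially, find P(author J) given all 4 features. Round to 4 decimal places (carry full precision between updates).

Each posterior becomes the prior for the next update.
After 'present': normaliser = 0.7·0.2500 + 0.3·0.4500 + 0.65·0.3000; P(author J) ≈ 0.3465, P(author P) ≈ 0.2673, P(author M) ≈ 0.3861
After 'absent': normaliser = 0.3·0.3465 + 0.7·0.2673 + 0.35·0.3861; P(author J) ≈ 0.2439, P(author P) ≈ 0.4390, P(author M) ≈ 0.3171
After 'present': normaliser = 0.7·0.2439 + 0.3·0.4390 + 0.65·0.3171; P(author J) ≈ 0.3357, P(author P) ≈ 0.2590, P(author M) ≈ 0.4053
After 'present': normaliser = 0.7·0.3357 + 0.3·0.2590 + 0.65·0.4053; P(author J) ≈ 0.4079, P(author P) ≈ 0.1349, P(author M) ≈ 0.4572

0.4079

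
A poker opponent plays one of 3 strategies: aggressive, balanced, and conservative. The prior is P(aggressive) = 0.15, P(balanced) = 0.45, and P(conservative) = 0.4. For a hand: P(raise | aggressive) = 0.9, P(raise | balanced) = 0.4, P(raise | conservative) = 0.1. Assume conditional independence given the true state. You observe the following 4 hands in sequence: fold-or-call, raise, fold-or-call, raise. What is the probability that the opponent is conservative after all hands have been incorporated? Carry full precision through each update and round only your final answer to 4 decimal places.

After 'fold-or-call': normaliser = 0.1·0.1500 + 0.6·0.4500 + 0.9·0.4000; P(aggressive) ≈ 0.0233, P(balanced) ≈ 0.4186, P(conservative) ≈ 0.5581
After 'raise': normaliser = 0.9·0.0233 + 0.4·0.4186 + 0.1·0.5581; P(aggressive) ≈ 0.0857, P(balanced) ≈ 0.6857, P(conservative) ≈ 0.2286
After 'fold-or-call': normaliser = 0.1·0.0857 + 0.6·0.6857 + 0.9·0.2286; P(aggressive) ≈ 0.0137, P(balanced) ≈ 0.6575, P(conservative) ≈ 0.3288
After 'raise': normaliser = 0.9·0.0137 + 0.4·0.6575 + 0.1·0.3288; P(aggressive) ≈ 0.0400, P(balanced) ≈ 0.8533, P(conservative) ≈ 0.1067

0.1067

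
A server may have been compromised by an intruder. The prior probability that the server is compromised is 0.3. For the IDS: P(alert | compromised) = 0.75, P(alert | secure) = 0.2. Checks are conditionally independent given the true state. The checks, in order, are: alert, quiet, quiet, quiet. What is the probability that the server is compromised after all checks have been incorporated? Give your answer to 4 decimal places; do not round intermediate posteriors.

After 'alert': P(compromised) = 0.75·0.3000 / (0.75·0.3000 + 0.2·0.7000) ≈ 0.6164
After 'quiet': P(compromised) = 0.25·0.6164 / (0.25·0.6164 + 0.8·0.3836) ≈ 0.3343
After 'quiet': P(compromised) = 0.25·0.3343 / (0.25·0.3343 + 0.8·0.6657) ≈ 0.1357
After 'quiet': P(compromised) = 0.25·0.1357 / (0.25·0.1357 + 0.8·0.8643) ≈ 0.0468

0.0468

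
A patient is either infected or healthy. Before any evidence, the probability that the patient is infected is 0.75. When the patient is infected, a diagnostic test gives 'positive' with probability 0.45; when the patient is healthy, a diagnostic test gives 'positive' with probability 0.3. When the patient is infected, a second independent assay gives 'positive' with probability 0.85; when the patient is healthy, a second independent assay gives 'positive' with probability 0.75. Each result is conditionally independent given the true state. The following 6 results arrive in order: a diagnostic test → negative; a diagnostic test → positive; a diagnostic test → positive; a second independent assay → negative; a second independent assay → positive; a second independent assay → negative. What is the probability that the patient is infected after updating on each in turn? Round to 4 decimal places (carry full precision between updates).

After a diagnostic test='negative': P(infected) = 0.55·0.7500 / (0.55·0.7500 + 0.7·0.2500) ≈ 0.7021
After a diagnostic test='positive': P(infected) = 0.45·0.7021 / (0.45·0.7021 + 0.3·0.2979) ≈ 0.7795
After a diagnostic test='positive': P(infected) = 0.45·0.7795 / (0.45·0.7795 + 0.3·0.2205) ≈ 0.8414
After a second independent assay='negative': P(infected) = 0.15·0.8414 / (0.15·0.8414 + 0.25·0.1586) ≈ 0.7609
After a second independent assay='positive': P(infected) = 0.85·0.7609 / (0.85·0.7609 + 0.75·0.2391) ≈ 0.7829
After a second independent assay='negative': P(infected) = 0.15·0.7829 / (0.15·0.7829 + 0.25·0.2171) ≈ 0.6839

0.6839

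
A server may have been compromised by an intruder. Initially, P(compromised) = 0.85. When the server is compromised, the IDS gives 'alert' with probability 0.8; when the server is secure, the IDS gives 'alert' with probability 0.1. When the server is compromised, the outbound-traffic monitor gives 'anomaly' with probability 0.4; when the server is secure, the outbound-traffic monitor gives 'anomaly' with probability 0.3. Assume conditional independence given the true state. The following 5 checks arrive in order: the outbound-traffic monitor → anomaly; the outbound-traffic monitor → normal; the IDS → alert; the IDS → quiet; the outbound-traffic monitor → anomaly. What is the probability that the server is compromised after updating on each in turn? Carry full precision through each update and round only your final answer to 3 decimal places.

0.939

Each posterior becomes the prior for the next update.
After the outbound-traffic monitor='anomaly': P(compromised) = 0.4·0.8500 / (0.4·0.8500 + 0.3·0.1500) ≈ 0.8831
After the outbound-traffic monitor='normal': P(compromised) = 0.6·0.8831 / (0.6·0.8831 + 0.7·0.1169) ≈ 0.8662
After the IDS='alert': P(compromised) = 0.8·0.8662 / (0.8·0.8662 + 0.1·0.1338) ≈ 0.9811
After the IDS='quiet': P(compromised) = 0.2·0.9811 / (0.2·0.9811 + 0.9·0.0189) ≈ 0.9201
After the outbound-traffic monitor='anomaly': P(compromised) = 0.4·0.9201 / (0.4·0.9201 + 0.3·0.0799) ≈ 0.9388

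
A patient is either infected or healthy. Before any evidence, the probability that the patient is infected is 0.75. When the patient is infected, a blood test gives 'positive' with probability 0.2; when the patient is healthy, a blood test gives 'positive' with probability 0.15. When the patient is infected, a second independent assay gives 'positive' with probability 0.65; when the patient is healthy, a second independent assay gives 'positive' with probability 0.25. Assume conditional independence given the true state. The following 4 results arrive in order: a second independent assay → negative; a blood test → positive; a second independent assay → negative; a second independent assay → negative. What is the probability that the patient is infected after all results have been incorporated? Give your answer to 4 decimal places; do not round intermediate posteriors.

After a second independent assay='negative': P(infected) = 0.35·0.7500 / (0.35·0.7500 + 0.75·0.2500) ≈ 0.5833
After a blood test='positive': P(infected) = 0.2·0.5833 / (0.2·0.5833 + 0.15·0.4167) ≈ 0.6512
After a second independent assay='negative': P(infected) = 0.35·0.6512 / (0.35·0.6512 + 0.75·0.3488) ≈ 0.4656
After a second independent assay='negative': P(infected) = 0.35·0.4656 / (0.35·0.4656 + 0.75·0.5344) ≈ 0.2890

0.2890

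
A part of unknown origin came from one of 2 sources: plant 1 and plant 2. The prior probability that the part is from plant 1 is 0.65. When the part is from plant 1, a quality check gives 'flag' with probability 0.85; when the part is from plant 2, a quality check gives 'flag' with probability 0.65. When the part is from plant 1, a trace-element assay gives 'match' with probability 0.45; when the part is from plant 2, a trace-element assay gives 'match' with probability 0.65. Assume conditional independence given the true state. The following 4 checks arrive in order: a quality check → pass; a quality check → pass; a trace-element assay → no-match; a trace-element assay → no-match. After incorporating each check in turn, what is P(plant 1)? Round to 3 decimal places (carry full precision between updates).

0.457

After a quality check='pass': P(plant 1) = 0.15·0.6500 / (0.15·0.6500 + 0.35·0.3500) ≈ 0.4432
After a quality check='pass': P(plant 1) = 0.15·0.4432 / (0.15·0.4432 + 0.35·0.5568) ≈ 0.2543
After a trace-element assay='no-match': P(plant 1) = 0.55·0.2543 / (0.55·0.2543 + 0.35·0.7457) ≈ 0.3490
After a trace-element assay='no-match': P(plant 1) = 0.55·0.3490 / (0.55·0.3490 + 0.35·0.6510) ≈ 0.4572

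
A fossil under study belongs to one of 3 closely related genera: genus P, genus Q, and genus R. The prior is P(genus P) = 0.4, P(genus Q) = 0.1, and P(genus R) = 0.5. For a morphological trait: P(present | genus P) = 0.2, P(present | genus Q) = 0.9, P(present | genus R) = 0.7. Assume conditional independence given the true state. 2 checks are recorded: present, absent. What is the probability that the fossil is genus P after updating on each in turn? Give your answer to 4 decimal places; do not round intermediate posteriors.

0.3596

After 'present': normaliser = 0.2·0.4000 + 0.9·0.1000 + 0.7·0.5000; P(genus P) ≈ 0.1538, P(genus Q) ≈ 0.1731, P(genus R) ≈ 0.6731
After 'absent': normaliser = 0.8·0.1538 + 0.1·0.1731 + 0.3·0.6731; P(genus P) ≈ 0.3596, P(genus Q) ≈ 0.0506, P(genus R) ≈ 0.5899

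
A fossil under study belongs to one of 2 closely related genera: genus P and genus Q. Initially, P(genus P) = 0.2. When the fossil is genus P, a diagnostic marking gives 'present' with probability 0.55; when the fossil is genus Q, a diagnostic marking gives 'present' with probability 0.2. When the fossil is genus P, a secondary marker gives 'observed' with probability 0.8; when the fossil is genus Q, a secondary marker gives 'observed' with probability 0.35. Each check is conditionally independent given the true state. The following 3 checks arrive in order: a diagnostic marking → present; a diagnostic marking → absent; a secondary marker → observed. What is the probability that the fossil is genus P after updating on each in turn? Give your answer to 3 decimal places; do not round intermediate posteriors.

After a diagnostic marking='present': P(genus P) = 0.55·0.2000 / (0.55·0.2000 + 0.2·0.8000) ≈ 0.4074
After a diagnostic marking='absent': P(genus P) = 0.45·0.4074 / (0.45·0.4074 + 0.8·0.5926) ≈ 0.2789
After a secondary marker='observed': P(genus P) = 0.8·0.2789 / (0.8·0.2789 + 0.35·0.7211) ≈ 0.4692

0.469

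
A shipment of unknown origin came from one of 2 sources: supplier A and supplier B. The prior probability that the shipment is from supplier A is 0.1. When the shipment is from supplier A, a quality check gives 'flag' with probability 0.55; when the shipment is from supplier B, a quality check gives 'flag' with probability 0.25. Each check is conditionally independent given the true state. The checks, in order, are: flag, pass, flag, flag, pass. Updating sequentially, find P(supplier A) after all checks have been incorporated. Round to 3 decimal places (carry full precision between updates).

After 'flag': P(supplier A) = 0.55·0.1000 / (0.55·0.1000 + 0.25·0.9000) ≈ 0.1964
After 'pass': P(supplier A) = 0.45·0.1964 / (0.45·0.1964 + 0.75·0.8036) ≈ 0.1279
After 'flag': P(supplier A) = 0.55·0.1279 / (0.55·0.1279 + 0.25·0.8721) ≈ 0.2440
After 'flag': P(supplier A) = 0.55·0.2440 / (0.55·0.2440 + 0.25·0.7560) ≈ 0.4152
After 'pass': P(supplier A) = 0.45·0.4152 / (0.45·0.4152 + 0.75·0.5848) ≈ 0.2987

0.299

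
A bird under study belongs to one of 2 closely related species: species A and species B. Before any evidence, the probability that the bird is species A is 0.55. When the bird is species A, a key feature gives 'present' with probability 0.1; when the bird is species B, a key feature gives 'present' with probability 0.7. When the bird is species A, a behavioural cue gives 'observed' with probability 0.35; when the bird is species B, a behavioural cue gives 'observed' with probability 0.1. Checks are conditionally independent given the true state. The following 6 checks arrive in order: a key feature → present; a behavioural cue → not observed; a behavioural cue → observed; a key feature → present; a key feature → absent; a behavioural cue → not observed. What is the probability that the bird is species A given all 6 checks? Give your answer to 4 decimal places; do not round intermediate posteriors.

0.1202

After a key feature='present': P(species A) = 0.1·0.5500 / (0.1·0.5500 + 0.7·0.4500) ≈ 0.1486
After a behavioural cue='not observed': P(species A) = 0.65·0.1486 / (0.65·0.1486 + 0.9·0.8514) ≈ 0.1120
After a behavioural cue='observed': P(species A) = 0.35·0.1120 / (0.35·0.1120 + 0.1·0.8880) ≈ 0.3062
After a key feature='present': P(species A) = 0.1·0.3062 / (0.1·0.3062 + 0.7·0.6938) ≈ 0.0593
After a key feature='absent': P(species A) = 0.9·0.0593 / (0.9·0.0593 + 0.3·0.9407) ≈ 0.1591
After a behavioural cue='not observed': P(species A) = 0.65·0.1591 / (0.65·0.1591 + 0.9·0.8409) ≈ 0.1202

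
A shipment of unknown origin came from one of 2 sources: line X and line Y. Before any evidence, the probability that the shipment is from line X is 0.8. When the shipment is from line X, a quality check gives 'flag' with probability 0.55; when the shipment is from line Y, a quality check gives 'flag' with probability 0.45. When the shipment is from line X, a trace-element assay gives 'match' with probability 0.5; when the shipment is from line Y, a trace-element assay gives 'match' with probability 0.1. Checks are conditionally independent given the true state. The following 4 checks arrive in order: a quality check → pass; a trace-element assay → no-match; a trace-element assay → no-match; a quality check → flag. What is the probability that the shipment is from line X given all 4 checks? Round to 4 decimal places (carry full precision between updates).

Each posterior becomes the prior for the next update.
After a quality check='pass': P(line X) = 0.45·0.8000 / (0.45·0.8000 + 0.55·0.2000) ≈ 0.7660
After a trace-element assay='no-match': P(line X) = 0.5·0.7660 / (0.5·0.7660 + 0.9·0.2340) ≈ 0.6452
After a trace-element assay='no-match': P(line X) = 0.5·0.6452 / (0.5·0.6452 + 0.9·0.3548) ≈ 0.5025
After a quality check='flag': P(line X) = 0.55·0.5025 / (0.55·0.5025 + 0.45·0.4975) ≈ 0.5525

0.5525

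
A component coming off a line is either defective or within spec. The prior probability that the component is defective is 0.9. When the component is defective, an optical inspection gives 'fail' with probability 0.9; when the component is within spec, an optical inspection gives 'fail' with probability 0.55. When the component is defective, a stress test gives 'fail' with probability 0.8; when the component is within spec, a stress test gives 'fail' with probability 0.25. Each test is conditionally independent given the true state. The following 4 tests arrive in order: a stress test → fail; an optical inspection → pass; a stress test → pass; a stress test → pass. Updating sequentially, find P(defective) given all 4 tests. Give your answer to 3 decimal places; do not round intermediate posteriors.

After a stress test='fail': P(defective) = 0.8·0.9000 / (0.8·0.9000 + 0.25·0.1000) ≈ 0.9664
After an optical inspection='pass': P(defective) = 0.1·0.9664 / (0.1·0.9664 + 0.45·0.0336) ≈ 0.8649
After a stress test='pass': P(defective) = 0.2·0.8649 / (0.2·0.8649 + 0.75·0.1351) ≈ 0.6305
After a stress test='pass': P(defective) = 0.2·0.6305 / (0.2·0.6305 + 0.75·0.3695) ≈ 0.3128

0.313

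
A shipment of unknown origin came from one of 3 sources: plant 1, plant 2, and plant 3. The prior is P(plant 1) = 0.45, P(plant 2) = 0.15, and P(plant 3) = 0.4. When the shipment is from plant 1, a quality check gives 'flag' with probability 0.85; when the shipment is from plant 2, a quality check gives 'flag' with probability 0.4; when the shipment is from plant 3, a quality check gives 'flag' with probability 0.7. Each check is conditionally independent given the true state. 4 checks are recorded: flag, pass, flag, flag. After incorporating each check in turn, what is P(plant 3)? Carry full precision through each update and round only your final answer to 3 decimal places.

After 'flag': normaliser = 0.85·0.4500 + 0.4·0.1500 + 0.7·0.4000; P(plant 1) ≈ 0.5294, P(plant 2) ≈ 0.0830, P(plant 3) ≈ 0.3875
After 'pass': normaliser = 0.15·0.5294 + 0.6·0.0830 + 0.3·0.3875; P(plant 1) ≈ 0.3235, P(plant 2) ≈ 0.2030, P(plant 3) ≈ 0.4736
After 'flag': normaliser = 0.85·0.3235 + 0.4·0.2030 + 0.7·0.4736; P(plant 1) ≈ 0.3998, P(plant 2) ≈ 0.1181, P(plant 3) ≈ 0.4821
After 'flag': normaliser = 0.85·0.3998 + 0.4·0.1181 + 0.7·0.4821; P(plant 1) ≈ 0.4691, P(plant 2) ≈ 0.0652, P(plant 3) ≈ 0.4658

0.466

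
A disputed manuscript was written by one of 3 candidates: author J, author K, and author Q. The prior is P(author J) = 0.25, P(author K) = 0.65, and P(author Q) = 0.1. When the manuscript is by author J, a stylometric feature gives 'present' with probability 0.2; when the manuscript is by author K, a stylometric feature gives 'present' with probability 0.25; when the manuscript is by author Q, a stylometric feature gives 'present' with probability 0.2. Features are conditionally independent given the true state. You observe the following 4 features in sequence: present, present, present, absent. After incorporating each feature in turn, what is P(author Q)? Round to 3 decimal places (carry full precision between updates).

After 'present': normaliser = 0.2·0.2500 + 0.25·0.6500 + 0.2·0.1000; P(author J) ≈ 0.2151, P(author K) ≈ 0.6989, P(author Q) ≈ 0.0860
After 'present': normaliser = 0.2·0.2151 + 0.25·0.6989 + 0.2·0.0860; P(author J) ≈ 0.1831, P(author K) ≈ 0.7437, P(author Q) ≈ 0.0732
After 'present': normaliser = 0.2·0.1831 + 0.25·0.7437 + 0.2·0.0732; P(author J) ≈ 0.1544, P(author K) ≈ 0.7839, P(author Q) ≈ 0.0617
After 'absent': normaliser = 0.8·0.1544 + 0.75·0.7839 + 0.8·0.0617; P(author J) ≈ 0.1623, P(author K) ≈ 0.7728, P(author Q) ≈ 0.0649

0.065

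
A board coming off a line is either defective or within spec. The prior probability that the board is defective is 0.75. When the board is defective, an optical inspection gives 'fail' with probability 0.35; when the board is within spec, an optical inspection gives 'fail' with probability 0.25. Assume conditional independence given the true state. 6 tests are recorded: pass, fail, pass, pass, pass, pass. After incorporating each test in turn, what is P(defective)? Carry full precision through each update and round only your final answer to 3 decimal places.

Apply Bayes' rule sequentially, carrying P(defective) forward.
After 'pass': P(defective) = 0.65·0.7500 / (0.65·0.7500 + 0.75·0.2500) ≈ 0.7222
After 'fail': P(defective) = 0.35·0.7222 / (0.35·0.7222 + 0.25·0.2778) ≈ 0.7845
After 'pass': P(defective) = 0.65·0.7845 / (0.65·0.7845 + 0.75·0.2155) ≈ 0.7593
After 'pass': P(defective) = 0.65·0.7593 / (0.65·0.7593 + 0.75·0.2407) ≈ 0.7322
After 'pass': P(defective) = 0.65·0.7322 / (0.65·0.7322 + 0.75·0.2678) ≈ 0.7032
After 'pass': P(defective) = 0.65·0.7032 / (0.65·0.7032 + 0.75·0.2968) ≈ 0.6725

0.673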